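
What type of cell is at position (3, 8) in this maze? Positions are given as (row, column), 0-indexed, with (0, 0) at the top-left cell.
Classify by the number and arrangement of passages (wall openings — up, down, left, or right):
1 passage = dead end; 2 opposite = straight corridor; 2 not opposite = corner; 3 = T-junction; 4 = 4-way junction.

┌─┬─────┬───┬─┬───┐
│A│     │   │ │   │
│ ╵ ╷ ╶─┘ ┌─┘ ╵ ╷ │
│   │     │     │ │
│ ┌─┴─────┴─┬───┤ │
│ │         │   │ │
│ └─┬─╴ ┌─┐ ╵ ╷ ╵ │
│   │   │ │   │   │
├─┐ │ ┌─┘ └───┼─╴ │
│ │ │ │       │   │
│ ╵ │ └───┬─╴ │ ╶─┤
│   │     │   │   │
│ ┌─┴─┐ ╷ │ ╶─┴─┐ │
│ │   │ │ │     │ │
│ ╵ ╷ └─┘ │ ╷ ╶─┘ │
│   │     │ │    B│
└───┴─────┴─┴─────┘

Checking cell at (3, 8):
Number of passages: 3
Cell type: T-junction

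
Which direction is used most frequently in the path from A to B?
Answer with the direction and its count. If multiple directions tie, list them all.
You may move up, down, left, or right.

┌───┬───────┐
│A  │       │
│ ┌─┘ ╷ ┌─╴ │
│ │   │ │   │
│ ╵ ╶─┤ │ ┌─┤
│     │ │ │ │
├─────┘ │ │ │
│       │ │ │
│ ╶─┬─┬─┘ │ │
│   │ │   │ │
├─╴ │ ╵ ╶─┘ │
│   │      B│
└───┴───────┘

Directions: down, down, right, up, right, up, right, right, right, down, left, down, down, down, left, down, right, right
Counts: {'down': 7, 'right': 7, 'up': 2, 'left': 2}
Most common: down and right (tied at 7 times each)

Solution:

┌───┬───────┐
│A  │↱ → → ↓│
│ ┌─┘ ╷ ┌─╴ │
│↓│↱ ↑│ │↓ ↲│
│ ╵ ╶─┤ │ ┌─┤
│↳ ↑  │ │↓│ │
├─────┘ │ │ │
│       │↓│ │
│ ╶─┬─┬─┘ │ │
│   │ │↓ ↲│ │
├─╴ │ ╵ ╶─┘ │
│   │  ↳ → B│
└───┴───────┘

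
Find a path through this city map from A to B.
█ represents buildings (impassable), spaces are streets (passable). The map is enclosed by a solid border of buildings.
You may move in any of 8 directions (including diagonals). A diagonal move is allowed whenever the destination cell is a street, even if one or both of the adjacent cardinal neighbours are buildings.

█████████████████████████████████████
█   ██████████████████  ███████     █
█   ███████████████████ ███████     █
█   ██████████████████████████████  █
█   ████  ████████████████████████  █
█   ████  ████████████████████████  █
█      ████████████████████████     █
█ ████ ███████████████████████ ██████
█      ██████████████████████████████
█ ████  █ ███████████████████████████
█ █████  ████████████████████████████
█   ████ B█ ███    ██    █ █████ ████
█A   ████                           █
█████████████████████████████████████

Finding the shortest path from A to B:
Movement: 8-directional
Path length: 11 steps
Directions: up → up → up → up-right → right → right → right → right → down-right → down-right → down-right

Solution:

█████████████████████████████████████
█   ██████████████████  ███████     █
█   ███████████████████ ███████     █
█   ██████████████████████████████  █
█   ████  ████████████████████████  █
█   ████  ████████████████████████  █
█      ████████████████████████     █
█ ████ ███████████████████████ ██████
█ →→→→↘██████████████████████████████
█↗████ ↘█ ███████████████████████████
█↑█████ ↘████████████████████████████
█↑  ████ B█ ███    ██    █ █████ ████
█A   ████                           █
█████████████████████████████████████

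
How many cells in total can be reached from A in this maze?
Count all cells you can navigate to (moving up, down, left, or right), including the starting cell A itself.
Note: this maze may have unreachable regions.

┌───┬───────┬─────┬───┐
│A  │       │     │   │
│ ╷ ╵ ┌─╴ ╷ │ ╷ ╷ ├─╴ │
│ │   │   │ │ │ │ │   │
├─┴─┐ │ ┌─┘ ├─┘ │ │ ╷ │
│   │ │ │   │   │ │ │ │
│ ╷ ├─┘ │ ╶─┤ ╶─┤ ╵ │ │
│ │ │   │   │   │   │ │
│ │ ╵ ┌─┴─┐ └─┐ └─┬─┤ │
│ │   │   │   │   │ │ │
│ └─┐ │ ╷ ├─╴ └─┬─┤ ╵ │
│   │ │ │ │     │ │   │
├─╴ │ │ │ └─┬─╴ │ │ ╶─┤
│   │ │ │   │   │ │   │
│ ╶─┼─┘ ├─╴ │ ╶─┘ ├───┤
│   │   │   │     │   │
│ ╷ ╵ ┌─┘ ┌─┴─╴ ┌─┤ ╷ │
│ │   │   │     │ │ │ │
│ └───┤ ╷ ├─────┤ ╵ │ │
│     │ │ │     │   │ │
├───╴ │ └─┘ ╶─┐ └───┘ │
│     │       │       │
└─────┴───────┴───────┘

Using BFS/flood-fill to find all reachable cells from A:
Maze size: 11 × 11 = 121 total cells
28 cell(s) are walled off and cannot be reached from A.
Reachable cells: 93

Reachable region (· marks reachable cells):

┌───┬───────┬─────┬───┐
│A ·│· · · ·│     │   │
│ ╷ ╵ ┌─╴ ╷ │ ╷ ╷ ├─╴ │
│·│· ·│· ·│·│ │ │ │   │
├─┴─┐ │ ┌─┘ ├─┘ │ │ ╷ │
│· ·│·│·│· ·│   │ │ │ │
│ ╷ ├─┘ │ ╶─┤ ╶─┤ ╵ │ │
│·│·│· ·│· ·│   │   │ │
│ │ ╵ ┌─┴─┐ └─┐ └─┬─┤ │
│·│· ·│· ·│· ·│   │ │ │
│ └─┐ │ ╷ ├─╴ └─┬─┤ ╵ │
│· ·│·│·│·│· · ·│·│   │
├─╴ │ │ │ └─┬─╴ │ │ ╶─┤
│· ·│·│·│· ·│· ·│·│   │
│ ╶─┼─┘ ├─╴ │ ╶─┘ ├───┤
│· ·│· ·│· ·│· · ·│· ·│
│ ╷ ╵ ┌─┘ ┌─┴─╴ ┌─┤ ╷ │
│·│· ·│· ·│· · ·│·│·│·│
│ └───┤ ╷ ├─────┤ ╵ │ │
│· · ·│·│·│· · ·│· ·│·│
├───╴ │ └─┘ ╶─┐ └───┘ │
│· · ·│· · · ·│· · · ·│
└─────┴───────┴───────┘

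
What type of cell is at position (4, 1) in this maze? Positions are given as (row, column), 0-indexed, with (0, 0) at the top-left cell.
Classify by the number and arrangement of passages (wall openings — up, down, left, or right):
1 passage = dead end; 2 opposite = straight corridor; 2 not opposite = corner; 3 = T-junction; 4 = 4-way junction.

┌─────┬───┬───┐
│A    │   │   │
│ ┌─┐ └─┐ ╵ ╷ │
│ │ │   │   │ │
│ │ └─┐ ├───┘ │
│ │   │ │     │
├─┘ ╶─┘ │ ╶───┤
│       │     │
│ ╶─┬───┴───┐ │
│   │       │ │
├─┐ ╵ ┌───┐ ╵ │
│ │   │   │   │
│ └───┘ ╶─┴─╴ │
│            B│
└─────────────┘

Checking cell at (4, 1):
Number of passages: 2
Cell type: corner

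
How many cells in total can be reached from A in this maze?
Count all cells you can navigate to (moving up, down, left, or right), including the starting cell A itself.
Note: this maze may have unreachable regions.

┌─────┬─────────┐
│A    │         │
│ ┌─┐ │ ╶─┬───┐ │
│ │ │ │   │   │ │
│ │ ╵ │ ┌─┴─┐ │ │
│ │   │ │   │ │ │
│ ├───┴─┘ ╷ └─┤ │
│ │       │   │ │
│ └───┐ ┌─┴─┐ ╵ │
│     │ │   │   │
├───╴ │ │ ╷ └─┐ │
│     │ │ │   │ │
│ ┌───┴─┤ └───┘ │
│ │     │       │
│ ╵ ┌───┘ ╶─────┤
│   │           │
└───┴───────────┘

Using BFS/flood-fill to find all reachable cells from A:
Maze size: 8 × 8 = 64 total cells
42 cell(s) are walled off and cannot be reached from A.
Reachable cells: 22

Reachable region (· marks reachable cells):

┌─────┬─────────┐
│A · ·│         │
│ ┌─┐ │ ╶─┬───┐ │
│·│·│·│   │   │ │
│ │ ╵ │ ┌─┴─┐ │ │
│·│· ·│ │   │ │ │
│ ├───┴─┘ ╷ └─┤ │
│·│       │   │ │
│ └───┐ ┌─┴─┐ ╵ │
│· · ·│ │   │   │
├───╴ │ │ ╷ └─┐ │
│· · ·│ │ │   │ │
│ ┌───┴─┤ └───┘ │
│·│· · ·│       │
│ ╵ ┌───┘ ╶─────┤
│· ·│           │
└───┴───────────┘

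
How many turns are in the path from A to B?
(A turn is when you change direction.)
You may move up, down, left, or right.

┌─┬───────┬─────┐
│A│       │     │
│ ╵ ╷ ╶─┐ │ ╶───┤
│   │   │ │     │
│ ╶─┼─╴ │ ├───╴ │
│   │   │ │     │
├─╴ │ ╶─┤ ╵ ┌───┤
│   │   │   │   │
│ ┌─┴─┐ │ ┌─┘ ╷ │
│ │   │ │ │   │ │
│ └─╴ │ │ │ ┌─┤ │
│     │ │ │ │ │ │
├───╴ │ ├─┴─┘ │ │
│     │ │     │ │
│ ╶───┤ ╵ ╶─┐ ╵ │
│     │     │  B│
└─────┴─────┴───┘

Directions: down, right, up, right, down, right, down, left, down, right, down, down, down, down, right, up, right, right, down, right
Number of turns: 15

Solution:

┌─┬───────┬─────┐
│A│↱ ↓    │     │
│ ╵ ╷ ╶─┐ │ ╶───┤
│↳ ↑│↳ ↓│ │     │
│ ╶─┼─╴ │ ├───╴ │
│   │↓ ↲│ │     │
├─╴ │ ╶─┤ ╵ ┌───┤
│   │↳ ↓│   │   │
│ ┌─┴─┐ │ ┌─┘ ╷ │
│ │   │↓│ │   │ │
│ └─╴ │ │ │ ┌─┤ │
│     │↓│ │ │ │ │
├───╴ │ ├─┴─┘ │ │
│     │↓│↱ → ↓│ │
│ ╶───┤ ╵ ╶─┐ ╵ │
│     │↳ ↑  │↳ B│
└─────┴─────┴───┘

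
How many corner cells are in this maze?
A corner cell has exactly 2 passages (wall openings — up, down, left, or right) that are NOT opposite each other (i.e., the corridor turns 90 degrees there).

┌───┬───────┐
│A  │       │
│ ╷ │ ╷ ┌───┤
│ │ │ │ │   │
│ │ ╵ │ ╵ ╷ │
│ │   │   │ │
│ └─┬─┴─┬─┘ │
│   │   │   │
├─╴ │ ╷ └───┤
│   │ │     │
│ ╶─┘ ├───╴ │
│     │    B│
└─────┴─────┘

Counting corner cells (2 non-opposite passages):
Total corners: 21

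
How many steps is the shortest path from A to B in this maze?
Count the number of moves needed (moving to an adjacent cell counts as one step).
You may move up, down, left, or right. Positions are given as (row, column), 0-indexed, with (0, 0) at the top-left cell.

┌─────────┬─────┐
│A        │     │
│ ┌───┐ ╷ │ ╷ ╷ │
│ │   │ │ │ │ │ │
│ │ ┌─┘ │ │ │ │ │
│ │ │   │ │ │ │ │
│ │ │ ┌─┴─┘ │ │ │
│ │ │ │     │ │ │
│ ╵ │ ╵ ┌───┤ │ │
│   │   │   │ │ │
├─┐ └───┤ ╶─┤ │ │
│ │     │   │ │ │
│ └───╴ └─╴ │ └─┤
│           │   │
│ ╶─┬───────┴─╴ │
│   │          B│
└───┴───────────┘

Using BFS to find shortest path:
Start: (0, 0), End: (7, 7)
Path found:
(0,0) → (0,1) → (0,2) → (0,3) → (1,3) → (2,3) → (2,2) → (3,2) → (4,2) → (4,3) → (3,3) → (3,4) → (3,5) → (2,5) → (1,5) → (0,5) → (0,6) → (1,6) → (2,6) → (3,6) → (4,6) → (5,6) → (6,6) → (6,7) → (7,7)
Number of steps: 24

Solution:

┌─────────┬─────┐
│A → → ↓  │↱ ↓  │
│ ┌───┐ ╷ │ ╷ ╷ │
│ │   │↓│ │↑│↓│ │
│ │ ┌─┘ │ │ │ │ │
│ │ │↓ ↲│ │↑│↓│ │
│ │ │ ┌─┴─┘ │ │ │
│ │ │↓│↱ → ↑│↓│ │
│ ╵ │ ╵ ┌───┤ │ │
│   │↳ ↑│   │↓│ │
├─┐ └───┤ ╶─┤ │ │
│ │     │   │↓│ │
│ └───╴ └─╴ │ └─┤
│           │↳ ↓│
│ ╶─┬───────┴─╴ │
│   │          B│
└───┴───────────┘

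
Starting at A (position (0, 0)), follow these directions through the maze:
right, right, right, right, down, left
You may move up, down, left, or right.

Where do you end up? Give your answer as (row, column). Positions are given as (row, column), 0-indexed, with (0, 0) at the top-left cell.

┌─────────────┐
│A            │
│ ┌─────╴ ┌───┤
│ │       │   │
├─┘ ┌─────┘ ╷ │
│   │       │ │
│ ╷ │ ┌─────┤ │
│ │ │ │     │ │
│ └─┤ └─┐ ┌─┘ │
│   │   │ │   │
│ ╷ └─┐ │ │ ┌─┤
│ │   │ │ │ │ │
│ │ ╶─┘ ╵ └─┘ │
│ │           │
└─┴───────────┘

Following directions step by step:
Start: (0, 0)
  right: (0, 0) → (0, 1)
  right: (0, 1) → (0, 2)
  right: (0, 2) → (0, 3)
  right: (0, 3) → (0, 4)
  down: (0, 4) → (1, 4)
  left: (1, 4) → (1, 3)
Final position: (1, 3)

Path taken:

┌─────────────┐
│A → → → ↓    │
│ ┌─────╴ ┌───┤
│ │    B ↲│   │
├─┘ ┌─────┘ ╷ │
│   │       │ │
│ ╷ │ ┌─────┤ │
│ │ │ │     │ │
│ └─┤ └─┐ ┌─┘ │
│   │   │ │   │
│ ╷ └─┐ │ │ ┌─┤
│ │   │ │ │ │ │
│ │ ╶─┘ ╵ └─┘ │
│ │           │
└─┴───────────┘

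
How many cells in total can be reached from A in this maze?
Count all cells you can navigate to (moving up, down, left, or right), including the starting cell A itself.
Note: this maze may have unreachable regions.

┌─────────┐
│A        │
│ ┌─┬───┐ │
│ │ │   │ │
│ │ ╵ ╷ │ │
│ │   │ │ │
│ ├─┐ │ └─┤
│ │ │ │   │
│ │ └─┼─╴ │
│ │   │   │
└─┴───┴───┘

Using BFS/flood-fill to find all reachable cells from A:
Maze size: 5 × 5 = 25 total cells
14 cell(s) are walled off and cannot be reached from A.
Reachable cells: 11

Reachable region (· marks reachable cells):

┌─────────┐
│A · · · ·│
│ ┌─┬───┐ │
│·│ │   │·│
│ │ ╵ ╷ │ │
│·│   │ │·│
│ ├─┐ │ └─┤
│·│ │ │   │
│ │ └─┼─╴ │
│·│   │   │
└─┴───┴───┘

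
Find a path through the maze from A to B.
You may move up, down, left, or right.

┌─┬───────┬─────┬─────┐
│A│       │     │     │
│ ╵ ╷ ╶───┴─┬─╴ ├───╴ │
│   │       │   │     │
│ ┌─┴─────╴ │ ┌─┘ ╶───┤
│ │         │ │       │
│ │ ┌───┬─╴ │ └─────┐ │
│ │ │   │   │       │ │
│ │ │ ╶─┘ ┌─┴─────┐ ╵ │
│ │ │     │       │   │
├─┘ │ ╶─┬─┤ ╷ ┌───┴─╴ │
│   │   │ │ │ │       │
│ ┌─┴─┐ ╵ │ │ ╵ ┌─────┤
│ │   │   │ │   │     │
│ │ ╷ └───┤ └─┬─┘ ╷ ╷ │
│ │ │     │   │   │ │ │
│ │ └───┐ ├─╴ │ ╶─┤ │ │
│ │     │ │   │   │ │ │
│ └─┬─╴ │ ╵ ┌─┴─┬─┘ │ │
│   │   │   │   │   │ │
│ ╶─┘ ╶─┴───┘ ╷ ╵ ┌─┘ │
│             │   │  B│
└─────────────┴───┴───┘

Finding the shortest path through the maze:
Path length: 42 steps
Directions: down → right → up → right → down → right → right → right → down → left → left → left → left → down → down → down → left → down → down → down → down → down → right → right → right → right → right → right → up → right → down → right → up → right → up → up → up → right → down → down → down → down

Solution:

┌─┬───────┬─────┬─────┐
│A│↱ ↓    │     │     │
│ ╵ ╷ ╶───┴─┬─╴ ├───╴ │
│↳ ↑│↳ → → ↓│   │     │
│ ┌─┴─────╴ │ ┌─┘ ╶───┤
│ │↓ ← ← ← ↲│ │       │
│ │ ┌───┬─╴ │ └─────┐ │
│ │↓│   │   │       │ │
│ │ │ ╶─┘ ┌─┴─────┐ ╵ │
│ │↓│     │       │   │
├─┘ │ ╶─┬─┤ ╷ ┌───┴─╴ │
│↓ ↲│   │ │ │ │       │
│ ┌─┴─┐ ╵ │ │ ╵ ┌─────┤
│↓│   │   │ │   │  ↱ ↓│
│ │ ╷ └───┤ └─┬─┘ ╷ ╷ │
│↓│ │     │   │   │↑│↓│
│ │ └───┐ ├─╴ │ ╶─┤ │ │
│↓│     │ │   │   │↑│↓│
│ └─┬─╴ │ ╵ ┌─┴─┬─┘ │ │
│↓  │   │   │↱ ↓│↱ ↑│↓│
│ ╶─┘ ╶─┴───┘ ╷ ╵ ┌─┘ │
│↳ → → → → → ↑│↳ ↑│  B│
└─────────────┴───┴───┘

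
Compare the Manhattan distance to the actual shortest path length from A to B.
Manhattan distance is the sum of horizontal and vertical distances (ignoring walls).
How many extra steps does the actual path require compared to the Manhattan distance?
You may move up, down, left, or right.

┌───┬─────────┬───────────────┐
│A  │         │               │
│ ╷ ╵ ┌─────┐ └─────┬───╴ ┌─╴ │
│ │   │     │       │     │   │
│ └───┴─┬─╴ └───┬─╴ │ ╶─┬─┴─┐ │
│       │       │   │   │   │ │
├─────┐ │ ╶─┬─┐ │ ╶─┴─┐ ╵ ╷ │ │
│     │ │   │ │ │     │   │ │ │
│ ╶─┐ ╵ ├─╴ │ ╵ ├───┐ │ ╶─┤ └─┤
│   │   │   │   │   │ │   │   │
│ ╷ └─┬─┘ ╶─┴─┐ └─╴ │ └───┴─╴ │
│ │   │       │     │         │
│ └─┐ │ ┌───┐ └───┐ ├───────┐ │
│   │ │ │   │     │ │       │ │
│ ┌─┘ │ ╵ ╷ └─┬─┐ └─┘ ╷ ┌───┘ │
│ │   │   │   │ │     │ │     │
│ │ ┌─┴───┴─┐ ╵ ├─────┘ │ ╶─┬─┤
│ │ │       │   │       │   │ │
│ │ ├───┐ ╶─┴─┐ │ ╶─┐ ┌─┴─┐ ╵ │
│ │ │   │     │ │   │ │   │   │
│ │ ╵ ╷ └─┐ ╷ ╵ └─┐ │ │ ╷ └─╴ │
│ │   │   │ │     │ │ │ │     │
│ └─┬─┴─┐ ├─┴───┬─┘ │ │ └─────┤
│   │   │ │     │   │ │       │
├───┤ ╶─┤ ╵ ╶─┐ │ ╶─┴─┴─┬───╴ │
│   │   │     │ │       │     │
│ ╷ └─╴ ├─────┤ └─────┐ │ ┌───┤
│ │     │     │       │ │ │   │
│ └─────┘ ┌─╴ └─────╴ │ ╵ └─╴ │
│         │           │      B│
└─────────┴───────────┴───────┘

Manhattan distance: |14 - 0| + |14 - 0| = 28
Actual path length: 48
Extra steps: 48 - 28 = 20

Solution:

┌───┬─────────┬───────────────┐
│A ↓│↱ → → → ↓│               │
│ ╷ ╵ ┌─────┐ └─────┬───╴ ┌─╴ │
│ │↳ ↑│     │↳ → → ↓│     │   │
│ └───┴─┬─╴ └───┬─╴ │ ╶─┬─┴─┐ │
│       │       │↓ ↲│   │   │ │
├─────┐ │ ╶─┬─┐ │ ╶─┴─┐ ╵ ╷ │ │
│     │ │   │ │ │↳ → ↓│   │ │ │
│ ╶─┐ ╵ ├─╴ │ ╵ ├───┐ │ ╶─┤ └─┤
│   │   │   │   │   │↓│   │   │
│ ╷ └─┬─┘ ╶─┴─┐ └─╴ │ └───┴─╴ │
│ │   │       │     │↳ → → → ↓│
│ └─┐ │ ┌───┐ └───┐ ├───────┐ │
│   │ │ │   │     │ │       │↓│
│ ┌─┘ │ ╵ ╷ └─┬─┐ └─┘ ╷ ┌───┘ │
│ │   │   │   │ │     │ │↓ ← ↲│
│ │ ┌─┴───┴─┐ ╵ ├─────┘ │ ╶─┬─┤
│ │ │       │   │       │↳ ↓│ │
│ │ ├───┐ ╶─┴─┐ │ ╶─┐ ┌─┴─┐ ╵ │
│ │ │   │     │ │   │ │↓ ↰│↳ ↓│
│ │ ╵ ╷ └─┐ ╷ ╵ └─┐ │ │ ╷ └─╴ │
│ │   │   │ │     │ │ │↓│↑ ← ↲│
│ └─┬─┴─┐ ├─┴───┬─┘ │ │ └─────┤
│   │   │ │     │   │ │↳ → → ↓│
├───┤ ╶─┤ ╵ ╶─┐ │ ╶─┴─┴─┬───╴ │
│   │   │     │ │       │↓ ← ↲│
│ ╷ └─╴ ├─────┤ └─────┐ │ ┌───┤
│ │     │     │       │ │↓│   │
│ └─────┘ ┌─╴ └─────╴ │ ╵ └─╴ │
│         │           │  ↳ → B│
└─────────┴───────────┴───────┘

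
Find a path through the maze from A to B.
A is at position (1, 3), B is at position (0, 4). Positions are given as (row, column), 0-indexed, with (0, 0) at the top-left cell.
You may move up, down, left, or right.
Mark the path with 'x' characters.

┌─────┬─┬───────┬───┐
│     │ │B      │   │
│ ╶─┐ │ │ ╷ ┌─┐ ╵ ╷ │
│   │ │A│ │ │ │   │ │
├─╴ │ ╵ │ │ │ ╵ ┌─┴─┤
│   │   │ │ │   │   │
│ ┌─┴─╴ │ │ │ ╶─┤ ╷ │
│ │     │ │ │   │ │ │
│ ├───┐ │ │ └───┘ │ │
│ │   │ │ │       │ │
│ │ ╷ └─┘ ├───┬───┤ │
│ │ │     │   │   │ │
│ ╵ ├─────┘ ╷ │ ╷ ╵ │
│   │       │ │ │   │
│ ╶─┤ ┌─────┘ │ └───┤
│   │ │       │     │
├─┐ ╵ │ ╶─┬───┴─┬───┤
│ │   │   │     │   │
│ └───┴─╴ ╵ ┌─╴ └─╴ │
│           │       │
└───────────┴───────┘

Finding the shortest path from (1, 3) to (0, 4):
Path length: 26 steps
Directions: down → left → up → up → left → left → down → right → down → left → down → down → down → down → right → up → up → right → down → right → right → up → up → up → up → up

Solution:

┌─────┬─┬───────┬───┐
│x x x│ │B      │   │
│ ╶─┐ │ │ ╷ ┌─┐ ╵ ╷ │
│x x│x│A│x│ │ │   │ │
├─╴ │ ╵ │ │ │ ╵ ┌─┴─┤
│x x│x x│x│ │   │   │
│ ┌─┴─╴ │ │ │ ╶─┤ ╷ │
│x│     │x│ │   │ │ │
│ ├───┐ │ │ └───┘ │ │
│x│x x│ │x│       │ │
│ │ ╷ └─┘ ├───┬───┤ │
│x│x│x x x│   │   │ │
│ ╵ ├─────┘ ╷ │ ╷ ╵ │
│x x│       │ │ │   │
│ ╶─┤ ┌─────┘ │ └───┤
│   │ │       │     │
├─┐ ╵ │ ╶─┬───┴─┬───┤
│ │   │   │     │   │
│ └───┴─╴ ╵ ┌─╴ └─╴ │
│           │       │
└───────────┴───────┘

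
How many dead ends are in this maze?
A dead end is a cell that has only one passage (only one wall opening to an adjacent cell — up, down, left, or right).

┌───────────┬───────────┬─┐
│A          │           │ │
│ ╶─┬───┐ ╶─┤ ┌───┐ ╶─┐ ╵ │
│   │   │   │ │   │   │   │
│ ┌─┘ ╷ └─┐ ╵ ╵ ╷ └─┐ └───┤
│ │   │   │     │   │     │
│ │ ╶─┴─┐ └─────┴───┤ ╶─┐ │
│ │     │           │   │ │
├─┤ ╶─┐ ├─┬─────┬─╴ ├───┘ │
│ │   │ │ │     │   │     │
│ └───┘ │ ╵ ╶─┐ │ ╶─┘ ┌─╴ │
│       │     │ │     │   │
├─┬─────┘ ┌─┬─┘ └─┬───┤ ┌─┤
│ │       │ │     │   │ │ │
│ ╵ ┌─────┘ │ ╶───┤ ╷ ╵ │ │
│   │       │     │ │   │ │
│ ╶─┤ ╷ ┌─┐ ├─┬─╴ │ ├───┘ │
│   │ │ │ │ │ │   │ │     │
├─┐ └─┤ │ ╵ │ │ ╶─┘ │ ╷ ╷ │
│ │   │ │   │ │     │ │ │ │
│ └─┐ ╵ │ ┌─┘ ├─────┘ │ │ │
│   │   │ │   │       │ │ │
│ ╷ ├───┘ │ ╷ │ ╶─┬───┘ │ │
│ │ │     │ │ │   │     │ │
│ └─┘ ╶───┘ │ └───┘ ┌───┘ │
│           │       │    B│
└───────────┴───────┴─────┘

Checking each cell for number of passages:

Dead ends found at positions:
  (0, 5)
  (0, 12)
  (1, 1)
  (2, 9)
  (3, 0)
  (3, 11)
  (4, 0)
  (4, 2)
  (4, 4)
  (5, 6)
  (6, 0)
  (6, 5)
  (6, 8)
  (6, 12)
  (8, 2)
  (8, 4)
  (8, 6)
  (9, 0)
  (11, 1)
  (11, 8)
  (12, 10)
Total dead ends: 21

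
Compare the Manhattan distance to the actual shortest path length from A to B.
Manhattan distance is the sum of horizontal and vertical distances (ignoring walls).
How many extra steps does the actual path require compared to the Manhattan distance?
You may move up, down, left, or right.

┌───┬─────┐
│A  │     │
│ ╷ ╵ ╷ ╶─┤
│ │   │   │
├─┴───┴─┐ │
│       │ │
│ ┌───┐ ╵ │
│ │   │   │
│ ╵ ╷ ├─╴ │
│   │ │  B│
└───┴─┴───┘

Manhattan distance: |4 - 0| + |4 - 0| = 8
Actual path length: 10
Extra steps: 10 - 8 = 2

Solution:

┌───┬─────┐
│A ↓│↱ ↓  │
│ ╷ ╵ ╷ ╶─┤
│ │↳ ↑│↳ ↓│
├─┴───┴─┐ │
│       │↓│
│ ┌───┐ ╵ │
│ │   │  ↓│
│ ╵ ╷ ├─╴ │
│   │ │  B│
└───┴─┴───┘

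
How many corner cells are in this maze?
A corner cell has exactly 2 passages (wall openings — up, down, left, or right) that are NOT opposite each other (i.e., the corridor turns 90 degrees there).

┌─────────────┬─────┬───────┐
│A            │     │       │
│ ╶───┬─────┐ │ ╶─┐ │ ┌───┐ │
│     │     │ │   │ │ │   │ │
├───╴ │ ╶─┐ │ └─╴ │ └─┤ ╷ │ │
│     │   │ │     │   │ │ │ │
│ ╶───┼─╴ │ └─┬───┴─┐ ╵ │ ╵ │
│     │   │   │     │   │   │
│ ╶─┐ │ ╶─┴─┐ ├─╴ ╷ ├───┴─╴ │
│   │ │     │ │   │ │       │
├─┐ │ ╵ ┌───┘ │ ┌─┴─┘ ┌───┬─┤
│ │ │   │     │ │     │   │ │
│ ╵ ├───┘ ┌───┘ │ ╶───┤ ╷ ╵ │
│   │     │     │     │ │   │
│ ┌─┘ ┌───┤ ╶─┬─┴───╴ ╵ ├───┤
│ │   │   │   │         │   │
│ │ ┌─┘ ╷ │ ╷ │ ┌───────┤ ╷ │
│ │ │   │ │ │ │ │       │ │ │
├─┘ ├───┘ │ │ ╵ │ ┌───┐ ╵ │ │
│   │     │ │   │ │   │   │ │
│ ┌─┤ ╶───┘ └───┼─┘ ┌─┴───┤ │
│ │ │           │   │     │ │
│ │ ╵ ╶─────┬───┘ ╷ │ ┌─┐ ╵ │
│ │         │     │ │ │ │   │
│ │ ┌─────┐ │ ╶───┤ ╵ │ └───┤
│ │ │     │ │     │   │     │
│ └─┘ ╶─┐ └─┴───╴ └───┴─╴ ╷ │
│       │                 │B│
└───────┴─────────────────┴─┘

Counting corner cells (2 non-opposite passages):
Total corners: 94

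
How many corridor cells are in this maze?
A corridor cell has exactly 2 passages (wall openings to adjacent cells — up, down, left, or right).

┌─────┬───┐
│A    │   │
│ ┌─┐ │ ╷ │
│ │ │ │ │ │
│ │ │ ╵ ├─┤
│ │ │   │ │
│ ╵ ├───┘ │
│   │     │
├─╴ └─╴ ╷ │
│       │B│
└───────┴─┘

Counting cells with exactly 2 passages:
Total corridor cells: 15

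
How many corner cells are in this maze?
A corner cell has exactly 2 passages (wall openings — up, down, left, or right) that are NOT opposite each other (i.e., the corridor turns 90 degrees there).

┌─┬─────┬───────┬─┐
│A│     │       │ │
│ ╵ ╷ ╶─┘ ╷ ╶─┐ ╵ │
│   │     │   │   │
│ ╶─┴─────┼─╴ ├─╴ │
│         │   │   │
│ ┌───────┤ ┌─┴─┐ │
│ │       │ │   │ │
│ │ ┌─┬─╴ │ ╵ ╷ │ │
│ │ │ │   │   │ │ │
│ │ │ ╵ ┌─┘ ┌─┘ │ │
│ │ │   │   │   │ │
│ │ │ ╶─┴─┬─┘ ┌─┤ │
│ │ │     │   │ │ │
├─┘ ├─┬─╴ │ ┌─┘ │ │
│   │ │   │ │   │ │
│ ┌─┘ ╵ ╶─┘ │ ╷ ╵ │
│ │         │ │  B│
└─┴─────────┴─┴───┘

Counting corner cells (2 non-opposite passages):
Total corners: 34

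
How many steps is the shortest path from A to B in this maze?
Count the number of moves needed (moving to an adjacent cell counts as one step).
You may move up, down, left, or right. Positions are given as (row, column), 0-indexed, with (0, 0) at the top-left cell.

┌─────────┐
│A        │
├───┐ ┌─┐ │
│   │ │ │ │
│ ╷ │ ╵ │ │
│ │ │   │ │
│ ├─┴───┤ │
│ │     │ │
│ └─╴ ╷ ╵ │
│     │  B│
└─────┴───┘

Using BFS to find shortest path:
Start: (0, 0), End: (4, 4)
Path found:
(0,0) → (0,1) → (0,2) → (0,3) → (0,4) → (1,4) → (2,4) → (3,4) → (4,4)
Number of steps: 8

Solution:

┌─────────┐
│A → → → ↓│
├───┐ ┌─┐ │
│   │ │ │↓│
│ ╷ │ ╵ │ │
│ │ │   │↓│
│ ├─┴───┤ │
│ │     │↓│
│ └─╴ ╷ ╵ │
│     │  B│
└─────┴───┘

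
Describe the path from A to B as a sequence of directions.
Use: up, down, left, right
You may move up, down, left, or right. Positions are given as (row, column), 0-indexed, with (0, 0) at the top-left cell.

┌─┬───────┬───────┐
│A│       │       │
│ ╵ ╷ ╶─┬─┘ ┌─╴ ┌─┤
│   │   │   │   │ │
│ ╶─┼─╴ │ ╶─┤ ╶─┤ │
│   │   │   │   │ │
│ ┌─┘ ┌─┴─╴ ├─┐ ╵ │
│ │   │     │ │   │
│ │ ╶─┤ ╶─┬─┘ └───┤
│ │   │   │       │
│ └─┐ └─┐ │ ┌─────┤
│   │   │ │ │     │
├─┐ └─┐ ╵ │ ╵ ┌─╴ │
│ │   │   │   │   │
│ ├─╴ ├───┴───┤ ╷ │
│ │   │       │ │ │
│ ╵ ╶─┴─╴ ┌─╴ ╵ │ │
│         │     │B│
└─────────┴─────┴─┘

Finding the path and converting it to directions:
Path through cells: (0,0) → (1,0) → (2,0) → (3,0) → (4,0) → (5,0) → (5,1) → (6,1) → (6,2) → (7,2) → (7,1) → (8,1) → (8,2) → (8,3) → (8,4) → (7,4) → (7,5) → (7,6) → (8,6) → (8,7) → (7,7) → (6,7) → (6,8) → (7,8) → (8,8)
Directions: down, down, down, down, down, right, down, right, down, left, down, right, right, right, up, right, right, down, right, up, up, right, down, down

Solution:

┌─┬───────┬───────┐
│A│       │       │
│ ╵ ╷ ╶─┬─┘ ┌─╴ ┌─┤
│↓  │   │   │   │ │
│ ╶─┼─╴ │ ╶─┤ ╶─┤ │
│↓  │   │   │   │ │
│ ┌─┘ ┌─┴─╴ ├─┐ ╵ │
│↓│   │     │ │   │
│ │ ╶─┤ ╶─┬─┘ └───┤
│↓│   │   │       │
│ └─┐ └─┐ │ ┌─────┤
│↳ ↓│   │ │ │     │
├─┐ └─┐ ╵ │ ╵ ┌─╴ │
│ │↳ ↓│   │   │↱ ↓│
│ ├─╴ ├───┴───┤ ╷ │
│ │↓ ↲│  ↱ → ↓│↑│↓│
│ ╵ ╶─┴─╴ ┌─╴ ╵ │ │
│  ↳ → → ↑│  ↳ ↑│B│
└─────────┴─────┴─┘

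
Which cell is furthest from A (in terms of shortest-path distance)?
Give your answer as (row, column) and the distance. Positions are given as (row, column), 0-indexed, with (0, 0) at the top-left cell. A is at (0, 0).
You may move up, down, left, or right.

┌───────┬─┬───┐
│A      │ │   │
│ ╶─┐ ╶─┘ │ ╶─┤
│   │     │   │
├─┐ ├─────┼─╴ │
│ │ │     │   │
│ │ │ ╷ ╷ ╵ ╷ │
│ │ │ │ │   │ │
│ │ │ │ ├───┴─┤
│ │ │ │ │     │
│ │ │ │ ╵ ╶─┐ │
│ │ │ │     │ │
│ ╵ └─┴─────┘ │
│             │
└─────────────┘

Computing BFS distances from A to all cells:
Furthest cell: (0, 6)
Distance: 30 steps

Path from A to the furthest cell:

┌───────┬─┬───┐
│A      │ │↱ B│
│ ╶─┐ ╶─┘ │ ╶─┤
│↳ ↓│     │↑ ↰│
├─┐ ├─────┼─╴ │
│ │↓│  ↱ ↓│↱ ↑│
│ │ │ ╷ ╷ ╵ ╷ │
│ │↓│ │↑│↳ ↑│ │
│ │ │ │ ├───┴─┤
│ │↓│ │↑│↓ ← ↰│
│ │ │ │ ╵ ╶─┐ │
│ │↓│ │↑ ↲  │↑│
│ ╵ └─┴─────┘ │
│  ↳ → → → → ↑│
└─────────────┘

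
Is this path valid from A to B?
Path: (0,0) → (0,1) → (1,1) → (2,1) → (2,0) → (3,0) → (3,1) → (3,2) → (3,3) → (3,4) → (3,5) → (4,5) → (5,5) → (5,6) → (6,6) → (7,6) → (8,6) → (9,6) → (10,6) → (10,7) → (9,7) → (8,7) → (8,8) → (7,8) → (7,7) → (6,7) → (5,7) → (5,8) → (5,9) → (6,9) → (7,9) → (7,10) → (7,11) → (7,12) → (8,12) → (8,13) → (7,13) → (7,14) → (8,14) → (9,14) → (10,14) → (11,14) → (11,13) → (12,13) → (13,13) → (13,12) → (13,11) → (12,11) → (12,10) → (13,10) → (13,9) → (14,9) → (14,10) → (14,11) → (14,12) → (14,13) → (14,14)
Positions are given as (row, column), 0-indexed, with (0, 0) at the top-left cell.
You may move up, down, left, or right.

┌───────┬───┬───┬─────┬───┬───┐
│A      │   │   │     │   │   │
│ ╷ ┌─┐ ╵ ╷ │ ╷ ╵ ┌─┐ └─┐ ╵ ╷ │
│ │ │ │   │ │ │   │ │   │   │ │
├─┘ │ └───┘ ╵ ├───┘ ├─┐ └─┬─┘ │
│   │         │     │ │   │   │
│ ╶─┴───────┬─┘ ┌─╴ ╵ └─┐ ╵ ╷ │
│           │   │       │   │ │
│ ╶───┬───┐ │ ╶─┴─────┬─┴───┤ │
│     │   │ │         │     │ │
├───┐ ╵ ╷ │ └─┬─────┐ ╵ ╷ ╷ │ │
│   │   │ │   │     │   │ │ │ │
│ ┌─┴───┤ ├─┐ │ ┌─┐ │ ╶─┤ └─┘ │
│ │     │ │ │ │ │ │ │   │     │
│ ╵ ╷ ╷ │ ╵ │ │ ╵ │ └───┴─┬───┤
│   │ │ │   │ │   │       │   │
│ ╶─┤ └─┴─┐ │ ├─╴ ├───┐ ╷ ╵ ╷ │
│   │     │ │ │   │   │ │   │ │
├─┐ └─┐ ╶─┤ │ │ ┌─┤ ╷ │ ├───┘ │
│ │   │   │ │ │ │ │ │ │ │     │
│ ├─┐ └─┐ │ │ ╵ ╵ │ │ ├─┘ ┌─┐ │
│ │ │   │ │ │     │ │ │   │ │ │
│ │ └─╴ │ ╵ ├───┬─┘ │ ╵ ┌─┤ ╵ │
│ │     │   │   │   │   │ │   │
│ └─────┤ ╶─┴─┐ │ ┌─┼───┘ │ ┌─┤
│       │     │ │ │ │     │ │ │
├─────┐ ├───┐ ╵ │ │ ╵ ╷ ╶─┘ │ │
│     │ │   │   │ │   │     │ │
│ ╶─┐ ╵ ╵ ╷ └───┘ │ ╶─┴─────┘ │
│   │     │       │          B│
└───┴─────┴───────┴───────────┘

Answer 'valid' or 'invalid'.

Checking path validity:
Result: All consecutive moves are passable.

valid

Correct solution:

┌───────┬───┬───┬─────┬───┬───┐
│A ↓    │   │   │     │   │   │
│ ╷ ┌─┐ ╵ ╷ │ ╷ ╵ ┌─┐ └─┐ ╵ ╷ │
│ │↓│ │   │ │ │   │ │   │   │ │
├─┘ │ └───┘ ╵ ├───┘ ├─┐ └─┬─┘ │
│↓ ↲│         │     │ │   │   │
│ ╶─┴───────┬─┘ ┌─╴ ╵ └─┐ ╵ ╷ │
│↳ → → → → ↓│   │       │   │ │
│ ╶───┬───┐ │ ╶─┴─────┬─┴───┤ │
│     │   │↓│         │     │ │
├───┐ ╵ ╷ │ └─┬─────┐ ╵ ╷ ╷ │ │
│   │   │ │↳ ↓│↱ → ↓│   │ │ │ │
│ ┌─┴───┤ ├─┐ │ ┌─┐ │ ╶─┤ └─┘ │
│ │     │ │ │↓│↑│ │↓│   │     │
│ ╵ ╷ ╷ │ ╵ │ │ ╵ │ └───┴─┬───┤
│   │ │ │   │↓│↑ ↰│↳ → → ↓│↱ ↓│
│ ╶─┤ └─┴─┐ │ ├─╴ ├───┐ ╷ ╵ ╷ │
│   │     │ │↓│↱ ↑│   │ │↳ ↑│↓│
├─┐ └─┐ ╶─┤ │ │ ┌─┤ ╷ │ ├───┘ │
│ │   │   │ │↓│↑│ │ │ │ │    ↓│
│ ├─┐ └─┐ │ │ ╵ ╵ │ │ ├─┘ ┌─┐ │
│ │ │   │ │ │↳ ↑  │ │ │   │ │↓│
│ │ └─╴ │ ╵ ├───┬─┘ │ ╵ ┌─┤ ╵ │
│ │     │   │   │   │   │ │↓ ↲│
│ └─────┤ ╶─┴─┐ │ ┌─┼───┘ │ ┌─┤
│       │     │ │ │ │↓ ↰  │↓│ │
├─────┐ ├───┐ ╵ │ │ ╵ ╷ ╶─┘ │ │
│     │ │   │   │ │↓ ↲│↑ ← ↲│ │
│ ╶─┐ ╵ ╵ ╷ └───┘ │ ╶─┴─────┘ │
│   │     │       │↳ → → → → B│
└───┴─────┴───────┴───────────┘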